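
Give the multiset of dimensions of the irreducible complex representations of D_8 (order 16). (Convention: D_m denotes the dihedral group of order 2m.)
Dimensions: 1, 1, 1, 1, 2, 2, 2

Justification: There are 7 irreducibles (= number of conjugacy classes). Their dimensions d_i satisfy sum d_i^2 = |G| = 16: 1 + 1 + 1 + 1 + 4 + 4 + 4 = 16.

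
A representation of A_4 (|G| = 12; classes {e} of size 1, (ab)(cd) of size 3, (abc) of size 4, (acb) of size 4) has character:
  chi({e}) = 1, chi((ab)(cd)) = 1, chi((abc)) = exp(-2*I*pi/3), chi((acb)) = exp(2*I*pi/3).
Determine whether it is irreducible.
Irreducible: <chi, chi> = 1.

Details: <chi, chi> = (1/|G|) sum_C |C| * |chi(C)|^2 = (1/12)[1*|1|^2 + 3*|1|^2 + 4*|exp(-2*I*pi/3)|^2 + 4*|exp(2*I*pi/3)|^2]
  = (1/12)[(1) + (3) + (4) + (4)] = 12/12 = 1.
(Exp terms are combined using exp(i*s)*conj(exp(i*t)) = exp(i*(s-t)), and sums of them are collapsed using the identity that for every m > 1 the m distinct m-th roots of unity sum to 0, e.g. 1 + exp(2*I*pi/3) + exp(-2*I*pi/3) = 0.)
A character is irreducible iff <chi, chi> = 1, so this representation is irreducible.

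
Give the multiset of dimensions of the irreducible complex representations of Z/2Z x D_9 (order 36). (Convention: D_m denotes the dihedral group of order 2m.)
Dimensions: 1, 1, 1, 1, 2, 2, 2, 2, 2, 2, 2, 2

Derivation: There are 12 irreducibles (= number of conjugacy classes). Their dimensions d_i satisfy sum d_i^2 = |G| = 36: 1 + 1 + 1 + 1 + 4 + 4 + 4 + 4 + 4 + 4 + 4 + 4 = 36. (For the product with Z/2Z: each of the 2 1-dim characters of Z/2Z tensors with each irrep of D_9, giving 2 copies of each D_9-dimension.)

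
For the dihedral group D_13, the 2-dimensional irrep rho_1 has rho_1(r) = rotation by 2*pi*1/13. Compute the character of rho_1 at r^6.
chi_{rho_1}(r^6) = 2*cos(2*pi*1*6/13) = -2*cos(pi/13)

Explanation: rho_1(r^6) is rotation by angle 2*pi*1*6/13, whose trace is 2*cos(2*pi*1*6/13) = -2*cos(pi/13).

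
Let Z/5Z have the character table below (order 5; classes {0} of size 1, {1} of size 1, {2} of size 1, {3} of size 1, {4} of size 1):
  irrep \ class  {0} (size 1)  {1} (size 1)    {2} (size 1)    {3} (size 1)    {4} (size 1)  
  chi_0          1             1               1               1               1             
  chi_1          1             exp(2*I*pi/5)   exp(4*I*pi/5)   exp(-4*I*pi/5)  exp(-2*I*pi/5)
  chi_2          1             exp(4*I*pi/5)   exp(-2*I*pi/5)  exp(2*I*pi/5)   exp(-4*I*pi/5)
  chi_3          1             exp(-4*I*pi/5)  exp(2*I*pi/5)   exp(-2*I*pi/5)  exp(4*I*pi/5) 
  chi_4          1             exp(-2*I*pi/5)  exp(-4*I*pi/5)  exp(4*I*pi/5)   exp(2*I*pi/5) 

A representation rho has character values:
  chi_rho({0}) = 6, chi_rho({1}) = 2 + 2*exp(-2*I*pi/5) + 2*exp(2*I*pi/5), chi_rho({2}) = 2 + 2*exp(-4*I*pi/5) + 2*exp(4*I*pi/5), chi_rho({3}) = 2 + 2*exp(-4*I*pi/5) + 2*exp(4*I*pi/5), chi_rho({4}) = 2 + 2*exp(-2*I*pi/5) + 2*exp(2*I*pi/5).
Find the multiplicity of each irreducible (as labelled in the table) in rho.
Multiplicities: chi_0: 2, chi_1: 2, chi_2: 0, chi_3: 0, chi_4: 2.

Details: Use <chi_rho, chi> = (1/|G|) sum_C |C| * chi_rho(C) * conj(chi(C)) with |G| = 5 for each irreducible chi in the table:
  <chi_rho, chi_0> = (1/5)[1*(6)*conj(1) + 1*(2 + 2*exp(-2*I*pi/5) + 2*exp(2*I*pi/5))*conj(1) + 1*(2 + 2*exp(-4*I*pi/5) + 2*exp(4*I*pi/5))*conj(1) + 1*(2 + 2*exp(-4*I*pi/5) + 2*exp(4*I*pi/5))*conj(1) + 1*(2 + 2*exp(-2*I*pi/5) + 2*exp(2*I*pi/5))*conj(1)]
      = (1/5)[(6) + (2 + 2*exp(-2*I*pi/5) + 2*exp(2*I*pi/5)) + (2 + 2*exp(-4*I*pi/5) + 2*exp(4*I*pi/5)) + (2 + 2*exp(-4*I*pi/5) + 2*exp(4*I*pi/5)) + (2 + 2*exp(-2*I*pi/5) + 2*exp(2*I*pi/5))] = 10/5 = 2
  <chi_rho, chi_1> = (1/5)[1*(6)*conj(1) + 1*(2 + 2*exp(-2*I*pi/5) + 2*exp(2*I*pi/5))*conj(exp(2*I*pi/5)) + 1*(2 + 2*exp(-4*I*pi/5) + 2*exp(4*I*pi/5))*conj(exp(4*I*pi/5)) + 1*(2 + 2*exp(-4*I*pi/5) + 2*exp(4*I*pi/5))*conj(exp(-4*I*pi/5)) + 1*(2 + 2*exp(-2*I*pi/5) + 2*exp(2*I*pi/5))*conj(exp(-2*I*pi/5))]
      = (1/5)[(6) + (2 + 2*exp(-2*I*pi/5) + 2*exp(-4*I*pi/5)) + (2 + 2*exp(-4*I*pi/5) + 2*exp(2*I*pi/5)) + (2 + 2*exp(-2*I*pi/5) + 2*exp(4*I*pi/5)) + (2 + 2*exp(4*I*pi/5) + 2*exp(2*I*pi/5))] = 10/5 = 2
  <chi_rho, chi_2> = (1/5)[1*(6)*conj(1) + 1*(2 + 2*exp(-2*I*pi/5) + 2*exp(2*I*pi/5))*conj(exp(4*I*pi/5)) + 1*(2 + 2*exp(-4*I*pi/5) + 2*exp(4*I*pi/5))*conj(exp(-2*I*pi/5)) + 1*(2 + 2*exp(-4*I*pi/5) + 2*exp(4*I*pi/5))*conj(exp(2*I*pi/5)) + 1*(2 + 2*exp(-2*I*pi/5) + 2*exp(2*I*pi/5))*conj(exp(-4*I*pi/5))]
      = (1/5)[(6) + (2*exp(-2*I*pi/5) + 2*exp(-4*I*pi/5) + 2*exp(4*I*pi/5)) + (2*exp(-2*I*pi/5) + 2*exp(-4*I*pi/5) + 2*exp(2*I*pi/5)) + (2*exp(-2*I*pi/5) + 2*exp(4*I*pi/5) + 2*exp(2*I*pi/5)) + (2*exp(-4*I*pi/5) + 2*exp(4*I*pi/5) + 2*exp(2*I*pi/5))] = 0/5 = 0
  <chi_rho, chi_3> = (1/5)[1*(6)*conj(1) + 1*(2 + 2*exp(-2*I*pi/5) + 2*exp(2*I*pi/5))*conj(exp(-4*I*pi/5)) + 1*(2 + 2*exp(-4*I*pi/5) + 2*exp(4*I*pi/5))*conj(exp(2*I*pi/5)) + 1*(2 + 2*exp(-4*I*pi/5) + 2*exp(4*I*pi/5))*conj(exp(-2*I*pi/5)) + 1*(2 + 2*exp(-2*I*pi/5) + 2*exp(2*I*pi/5))*conj(exp(4*I*pi/5))]
      = (1/5)[(6) + (2*exp(-4*I*pi/5) + 2*exp(4*I*pi/5) + 2*exp(2*I*pi/5)) + (2*exp(-2*I*pi/5) + 2*exp(4*I*pi/5) + 2*exp(2*I*pi/5)) + (2*exp(-2*I*pi/5) + 2*exp(-4*I*pi/5) + 2*exp(2*I*pi/5)) + (2*exp(-2*I*pi/5) + 2*exp(-4*I*pi/5) + 2*exp(4*I*pi/5))] = 0/5 = 0
  <chi_rho, chi_4> = (1/5)[1*(6)*conj(1) + 1*(2 + 2*exp(-2*I*pi/5) + 2*exp(2*I*pi/5))*conj(exp(-2*I*pi/5)) + 1*(2 + 2*exp(-4*I*pi/5) + 2*exp(4*I*pi/5))*conj(exp(-4*I*pi/5)) + 1*(2 + 2*exp(-4*I*pi/5) + 2*exp(4*I*pi/5))*conj(exp(4*I*pi/5)) + 1*(2 + 2*exp(-2*I*pi/5) + 2*exp(2*I*pi/5))*conj(exp(2*I*pi/5))]
      = (1/5)[(6) + (2 + 2*exp(4*I*pi/5) + 2*exp(2*I*pi/5)) + (2 + 2*exp(-2*I*pi/5) + 2*exp(4*I*pi/5)) + (2 + 2*exp(-4*I*pi/5) + 2*exp(2*I*pi/5)) + (2 + 2*exp(-2*I*pi/5) + 2*exp(-4*I*pi/5))] = 10/5 = 2
(Exp terms are combined using exp(i*s)*conj(exp(i*t)) = exp(i*(s-t)), and sums of them are collapsed using the identity that for every m > 1 the m distinct m-th roots of unity sum to 0, e.g. 1 + exp(2*I*pi/3) + exp(-2*I*pi/3) = 0.)
Dimension check: dim(rho) = sum (mult * dim) = 2*1 + 2*1 + 0*1 + 0*1 + 2*1 = 6 = chi_rho(e) = 6.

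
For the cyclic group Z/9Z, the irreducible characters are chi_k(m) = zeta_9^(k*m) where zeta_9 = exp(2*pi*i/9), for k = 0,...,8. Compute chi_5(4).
chi_5(4) = zeta_9^20 = exp(4*I*pi/9)

Explanation: chi_5(4) = zeta_9^(5*4) = zeta_9^20. Since zeta_9^9 = 1, this equals zeta_9^2 = exp(2*pi*i*2/9) = exp(4*I*pi/9).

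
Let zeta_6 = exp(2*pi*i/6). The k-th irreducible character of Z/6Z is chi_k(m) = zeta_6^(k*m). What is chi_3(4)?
chi_3(4) = zeta_6^12 = 1

Working: chi_3(4) = zeta_6^(3*4) = zeta_6^12. Since zeta_6^6 = 1, this equals zeta_6^0 = exp(2*pi*i*0/6) = 1.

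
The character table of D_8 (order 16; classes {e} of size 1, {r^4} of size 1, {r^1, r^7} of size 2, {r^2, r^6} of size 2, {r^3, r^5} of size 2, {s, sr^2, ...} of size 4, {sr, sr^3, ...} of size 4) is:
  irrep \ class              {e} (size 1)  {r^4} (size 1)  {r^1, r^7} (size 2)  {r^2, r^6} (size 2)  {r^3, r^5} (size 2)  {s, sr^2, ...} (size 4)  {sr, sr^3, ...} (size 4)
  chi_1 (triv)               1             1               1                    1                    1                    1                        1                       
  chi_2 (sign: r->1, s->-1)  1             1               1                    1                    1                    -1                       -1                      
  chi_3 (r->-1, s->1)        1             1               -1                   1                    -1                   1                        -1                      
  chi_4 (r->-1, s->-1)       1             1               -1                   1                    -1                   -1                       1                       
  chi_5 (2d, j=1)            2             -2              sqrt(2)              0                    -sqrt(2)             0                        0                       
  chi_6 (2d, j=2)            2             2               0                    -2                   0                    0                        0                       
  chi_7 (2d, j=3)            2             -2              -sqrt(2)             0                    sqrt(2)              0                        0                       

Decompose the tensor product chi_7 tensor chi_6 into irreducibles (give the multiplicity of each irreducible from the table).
chi_7 tensor chi_6 = chi_5 + chi_7 (all other irreducibles have multiplicity 0).

Derivation: The character of a tensor product is the pointwise product (chi_7 * chi_6)(C) = chi_7(C) * chi_6(C):
  {e}: (2)*(2), {r^4}: (-2)*(2), {r^1, r^7}: (-sqrt(2))*(0), {r^2, r^6}: (0)*(-2), {r^3, r^5}: (sqrt(2))*(0), {s, sr^2, ...}: (0)*(0), {sr, sr^3, ...}: (0)*(0)
so (chi_7 * chi_6) takes values
  {e} -> 4, {r^4} -> -4, {r^1, r^7} -> 0, {r^2, r^6} -> 0, {r^3, r^5} -> 0, {s, sr^2, ...} -> 0, {sr, sr^3, ...} -> 0.
Now take the inner product of this character with each irreducible chi from the table, <chi_7*chi_6, chi> = (1/16) sum_C |C| (chi_7*chi_6)(C) conj(chi(C)):
  <chi_7*chi_6, chi_1> = (1/16)[1*(4)*conj(1) + 1*(-4)*conj(1) + 2*(0)*conj(1) + 2*(0)*conj(1) + 2*(0)*conj(1) + 4*(0)*conj(1) + 4*(0)*conj(1)]
      = (1/16)[(4) + (-4) + (0) + (0) + (0) + (0) + (0)] = 0/16 = 0
  <chi_7*chi_6, chi_2> = (1/16)[1*(4)*conj(1) + 1*(-4)*conj(1) + 2*(0)*conj(1) + 2*(0)*conj(1) + 2*(0)*conj(1) + 4*(0)*conj(-1) + 4*(0)*conj(-1)]
      = (1/16)[(4) + (-4) + (0) + (0) + (0) + (0) + (0)] = 0/16 = 0
  <chi_7*chi_6, chi_3> = (1/16)[1*(4)*conj(1) + 1*(-4)*conj(1) + 2*(0)*conj(-1) + 2*(0)*conj(1) + 2*(0)*conj(-1) + 4*(0)*conj(1) + 4*(0)*conj(-1)]
      = (1/16)[(4) + (-4) + (0) + (0) + (0) + (0) + (0)] = 0/16 = 0
  <chi_7*chi_6, chi_4> = (1/16)[1*(4)*conj(1) + 1*(-4)*conj(1) + 2*(0)*conj(-1) + 2*(0)*conj(1) + 2*(0)*conj(-1) + 4*(0)*conj(-1) + 4*(0)*conj(1)]
      = (1/16)[(4) + (-4) + (0) + (0) + (0) + (0) + (0)] = 0/16 = 0
  <chi_7*chi_6, chi_5> = (1/16)[1*(4)*conj(2) + 1*(-4)*conj(-2) + 2*(0)*conj(sqrt(2)) + 2*(0)*conj(0) + 2*(0)*conj(-sqrt(2)) + 4*(0)*conj(0) + 4*(0)*conj(0)]
      = (1/16)[(8) + (8) + (0) + (0) + (0) + (0) + (0)] = 16/16 = 1
  <chi_7*chi_6, chi_6> = (1/16)[1*(4)*conj(2) + 1*(-4)*conj(2) + 2*(0)*conj(0) + 2*(0)*conj(-2) + 2*(0)*conj(0) + 4*(0)*conj(0) + 4*(0)*conj(0)]
      = (1/16)[(8) + (-8) + (0) + (0) + (0) + (0) + (0)] = 0/16 = 0
  <chi_7*chi_6, chi_7> = (1/16)[1*(4)*conj(2) + 1*(-4)*conj(-2) + 2*(0)*conj(-sqrt(2)) + 2*(0)*conj(0) + 2*(0)*conj(sqrt(2)) + 4*(0)*conj(0) + 4*(0)*conj(0)]
      = (1/16)[(8) + (8) + (0) + (0) + (0) + (0) + (0)] = 16/16 = 1
Hence the multiplicities are chi_5: 1, chi_7: 1. Dimension check: dim(chi_7)*dim(chi_6) = 2*2 = 4 and sum (mult * dim) = 1*2 + 1*2 = 4.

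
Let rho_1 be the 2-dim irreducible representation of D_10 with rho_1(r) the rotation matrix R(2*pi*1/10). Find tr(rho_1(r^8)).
chi_{rho_1}(r^8) = 2*cos(2*pi*1*8/10) = -1/2 + sqrt(5)/2

Details: rho_1(r^8) is rotation by angle 2*pi*1*8/10, whose trace is 2*cos(2*pi*1*8/10) = -1/2 + sqrt(5)/2.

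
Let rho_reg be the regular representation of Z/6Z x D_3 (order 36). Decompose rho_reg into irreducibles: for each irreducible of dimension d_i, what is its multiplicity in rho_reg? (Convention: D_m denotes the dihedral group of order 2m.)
Each irreducible V_i of dimension d_i appears with multiplicity d_i, i.e. rho_reg = (direct sum over all irreducibles V_i) d_i V_i. The irreducible dimensions for Z/6Z x D_3 are 1, 1, 1, 1, 1, 1, 1, 1, 1, 1, 1, 1, 2, 2, 2, 2, 2, 2: 12 irreducibles of dimension 1, each with multiplicity 1; 6 irreducibles of dimension 2, each with multiplicity 2. Total dimension 12*1*1 + 6*2*2 = 36 = |G|.

Derivation: General theorem: in the regular representation of a finite group G, each irreducible appears with multiplicity equal to its dimension. Check: dim(rho_reg) = sum d_i^2 = 1 + 1 + 1 + 1 + 1 + 1 + 1 + 1 + 1 + 1 + 1 + 1 + 4 + 4 + 4 + 4 + 4 + 4 = 36 = |G|.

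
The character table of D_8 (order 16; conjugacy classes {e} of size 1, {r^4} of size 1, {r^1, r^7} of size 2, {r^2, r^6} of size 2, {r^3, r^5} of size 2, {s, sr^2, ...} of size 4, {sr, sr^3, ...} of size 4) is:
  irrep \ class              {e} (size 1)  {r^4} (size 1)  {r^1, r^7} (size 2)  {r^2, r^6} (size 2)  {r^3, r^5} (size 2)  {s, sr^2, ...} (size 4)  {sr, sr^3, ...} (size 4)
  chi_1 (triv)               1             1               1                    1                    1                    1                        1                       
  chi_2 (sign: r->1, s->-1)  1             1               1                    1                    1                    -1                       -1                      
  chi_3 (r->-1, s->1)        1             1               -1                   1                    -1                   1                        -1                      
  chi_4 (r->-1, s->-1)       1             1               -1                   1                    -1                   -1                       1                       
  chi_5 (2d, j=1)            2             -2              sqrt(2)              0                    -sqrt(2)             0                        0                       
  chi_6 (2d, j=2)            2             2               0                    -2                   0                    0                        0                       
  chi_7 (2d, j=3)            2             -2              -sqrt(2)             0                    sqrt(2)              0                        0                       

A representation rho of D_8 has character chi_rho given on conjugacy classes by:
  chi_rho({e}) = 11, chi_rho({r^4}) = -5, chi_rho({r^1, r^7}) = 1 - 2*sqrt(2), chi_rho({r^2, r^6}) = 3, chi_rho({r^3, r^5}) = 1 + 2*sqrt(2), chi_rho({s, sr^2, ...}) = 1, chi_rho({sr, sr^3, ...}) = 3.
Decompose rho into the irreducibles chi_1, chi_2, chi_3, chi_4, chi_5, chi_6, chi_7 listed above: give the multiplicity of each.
Multiplicities: chi_1: 2, chi_2: 0, chi_3: 0, chi_4: 1, chi_5: 1, chi_6: 0, chi_7: 3.

Proof sketch: Use <chi_rho, chi> = (1/|G|) sum_C |C| * chi_rho(C) * conj(chi(C)) with |G| = 16 for each irreducible chi in the table:
  <chi_rho, chi_1> = (1/16)[1*(11)*conj(1) + 1*(-5)*conj(1) + 2*(1 - 2*sqrt(2))*conj(1) + 2*(3)*conj(1) + 2*(1 + 2*sqrt(2))*conj(1) + 4*(1)*conj(1) + 4*(3)*conj(1)]
      = (1/16)[(11) + (-5) + (2 - 4*sqrt(2)) + (6) + (2 + 4*sqrt(2)) + (4) + (12)] = 32/16 = 2
  <chi_rho, chi_2> = (1/16)[1*(11)*conj(1) + 1*(-5)*conj(1) + 2*(1 - 2*sqrt(2))*conj(1) + 2*(3)*conj(1) + 2*(1 + 2*sqrt(2))*conj(1) + 4*(1)*conj(-1) + 4*(3)*conj(-1)]
      = (1/16)[(11) + (-5) + (2 - 4*sqrt(2)) + (6) + (2 + 4*sqrt(2)) + (-4) + (-12)] = 0/16 = 0
  <chi_rho, chi_3> = (1/16)[1*(11)*conj(1) + 1*(-5)*conj(1) + 2*(1 - 2*sqrt(2))*conj(-1) + 2*(3)*conj(1) + 2*(1 + 2*sqrt(2))*conj(-1) + 4*(1)*conj(1) + 4*(3)*conj(-1)]
      = (1/16)[(11) + (-5) + (-2 + 4*sqrt(2)) + (6) + (-4*sqrt(2) - 2) + (4) + (-12)] = 0/16 = 0
  <chi_rho, chi_4> = (1/16)[1*(11)*conj(1) + 1*(-5)*conj(1) + 2*(1 - 2*sqrt(2))*conj(-1) + 2*(3)*conj(1) + 2*(1 + 2*sqrt(2))*conj(-1) + 4*(1)*conj(-1) + 4*(3)*conj(1)]
      = (1/16)[(11) + (-5) + (-2 + 4*sqrt(2)) + (6) + (-4*sqrt(2) - 2) + (-4) + (12)] = 16/16 = 1
  <chi_rho, chi_5> = (1/16)[1*(11)*conj(2) + 1*(-5)*conj(-2) + 2*(1 - 2*sqrt(2))*conj(sqrt(2)) + 2*(3)*conj(0) + 2*(1 + 2*sqrt(2))*conj(-sqrt(2)) + 4*(1)*conj(0) + 4*(3)*conj(0)]
      = (1/16)[(22) + (10) + (-8 + 2*sqrt(2)) + (0) + (-8 - 2*sqrt(2)) + (0) + (0)] = 16/16 = 1
  <chi_rho, chi_6> = (1/16)[1*(11)*conj(2) + 1*(-5)*conj(2) + 2*(1 - 2*sqrt(2))*conj(0) + 2*(3)*conj(-2) + 2*(1 + 2*sqrt(2))*conj(0) + 4*(1)*conj(0) + 4*(3)*conj(0)]
      = (1/16)[(22) + (-10) + (0) + (-12) + (0) + (0) + (0)] = 0/16 = 0
  <chi_rho, chi_7> = (1/16)[1*(11)*conj(2) + 1*(-5)*conj(-2) + 2*(1 - 2*sqrt(2))*conj(-sqrt(2)) + 2*(3)*conj(0) + 2*(1 + 2*sqrt(2))*conj(sqrt(2)) + 4*(1)*conj(0) + 4*(3)*conj(0)]
      = (1/16)[(22) + (10) + (8 - 2*sqrt(2)) + (0) + (2*sqrt(2) + 8) + (0) + (0)] = 48/16 = 3
Dimension check: dim(rho) = sum (mult * dim) = 2*1 + 0*1 + 0*1 + 1*1 + 1*2 + 0*2 + 3*2 = 11 = chi_rho(e) = 11.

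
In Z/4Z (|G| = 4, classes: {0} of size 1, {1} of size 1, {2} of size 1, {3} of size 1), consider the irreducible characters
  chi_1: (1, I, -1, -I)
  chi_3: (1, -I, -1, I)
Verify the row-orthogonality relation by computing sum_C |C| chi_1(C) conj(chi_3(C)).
Sum = 0; so <chi_1, chi_3> = 0 (distinct irreducibles are orthogonal).

Details: Compute term by term over conjugacy classes (|C| * chi_1(C) * conj(chi_3(C))):
  1*(1)*conj(1) + 1*(I)*conj(-I) + 1*(-1)*conj(-1) + 1*(-I)*conj(I)
  = (1) + (-1) + (1) + (-1)
  = 0.
(Exp terms are combined using exp(i*s)*conj(exp(i*t)) = exp(i*(s-t)), and sums of them are collapsed using the identity that for every m > 1 the m distinct m-th roots of unity sum to 0, e.g. 1 + exp(2*I*pi/3) + exp(-2*I*pi/3) = 0.)
Dividing by |G| = 4 gives 0/4 = 0, matching the row-orthogonality relation <chi_1, chi_3> = [chi_1 = chi_3].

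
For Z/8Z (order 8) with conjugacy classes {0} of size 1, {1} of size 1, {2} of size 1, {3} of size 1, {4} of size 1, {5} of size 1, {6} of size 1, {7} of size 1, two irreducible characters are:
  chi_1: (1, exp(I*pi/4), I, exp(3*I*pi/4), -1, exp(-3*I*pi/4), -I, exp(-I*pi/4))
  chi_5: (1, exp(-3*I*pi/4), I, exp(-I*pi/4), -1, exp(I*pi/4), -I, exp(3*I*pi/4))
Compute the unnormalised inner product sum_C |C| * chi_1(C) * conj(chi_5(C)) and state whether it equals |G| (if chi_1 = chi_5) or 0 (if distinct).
Sum = 0; so <chi_1, chi_5> = 0 (distinct irreducibles are orthogonal).

Proof sketch: Compute term by term over conjugacy classes (|C| * chi_1(C) * conj(chi_5(C))):
  1*(1)*conj(1) + 1*(exp(I*pi/4))*conj(exp(-3*I*pi/4)) + 1*(I)*conj(I) + 1*(exp(3*I*pi/4))*conj(exp(-I*pi/4)) + 1*(-1)*conj(-1) + 1*(exp(-3*I*pi/4))*conj(exp(I*pi/4)) + 1*(-I)*conj(-I) + 1*(exp(-I*pi/4))*conj(exp(3*I*pi/4))
  = (1) + (-1) + (1) + (-1) + (1) + (-1) + (1) + (-1)
  = 0.
(Exp terms are combined using exp(i*s)*conj(exp(i*t)) = exp(i*(s-t)), and sums of them are collapsed using the identity that for every m > 1 the m distinct m-th roots of unity sum to 0, e.g. 1 + exp(2*I*pi/3) + exp(-2*I*pi/3) = 0.)
Dividing by |G| = 8 gives 0/8 = 0, matching the row-orthogonality relation <chi_1, chi_5> = [chi_1 = chi_5].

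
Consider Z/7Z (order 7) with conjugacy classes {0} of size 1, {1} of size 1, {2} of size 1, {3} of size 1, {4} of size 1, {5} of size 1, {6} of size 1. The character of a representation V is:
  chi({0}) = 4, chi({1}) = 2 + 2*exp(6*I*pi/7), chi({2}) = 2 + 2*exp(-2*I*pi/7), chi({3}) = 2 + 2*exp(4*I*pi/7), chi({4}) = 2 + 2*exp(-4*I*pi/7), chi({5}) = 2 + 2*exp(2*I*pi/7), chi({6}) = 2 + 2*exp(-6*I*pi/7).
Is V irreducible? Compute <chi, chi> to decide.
Not irreducible (reducible): <chi, chi> = 8 > 1.

Explanation: <chi, chi> = (1/|G|) sum_C |C| * |chi(C)|^2 = (1/7)[1*|4|^2 + 1*|2 + 2*exp(6*I*pi/7)|^2 + 1*|2 + 2*exp(-2*I*pi/7)|^2 + 1*|2 + 2*exp(4*I*pi/7)|^2 + 1*|2 + 2*exp(-4*I*pi/7)|^2 + 1*|2 + 2*exp(2*I*pi/7)|^2 + 1*|2 + 2*exp(-6*I*pi/7)|^2]
  = (1/7)[(16) + (8 + 4*exp(-6*I*pi/7) + 4*exp(6*I*pi/7)) + (8 + 4*exp(-2*I*pi/7) + 4*exp(2*I*pi/7)) + (8 + 4*exp(-4*I*pi/7) + 4*exp(4*I*pi/7)) + (8 + 4*exp(-4*I*pi/7) + 4*exp(4*I*pi/7)) + (8 + 4*exp(-2*I*pi/7) + 4*exp(2*I*pi/7)) + (8 + 4*exp(-6*I*pi/7) + 4*exp(6*I*pi/7))] = 56/7 = 8.
(Exp terms are combined using exp(i*s)*conj(exp(i*t)) = exp(i*(s-t)), and sums of them are collapsed using the identity that for every m > 1 the m distinct m-th roots of unity sum to 0, e.g. 1 + exp(2*I*pi/3) + exp(-2*I*pi/3) = 0.)
A character is irreducible iff <chi, chi> = 1, so this representation is reducible.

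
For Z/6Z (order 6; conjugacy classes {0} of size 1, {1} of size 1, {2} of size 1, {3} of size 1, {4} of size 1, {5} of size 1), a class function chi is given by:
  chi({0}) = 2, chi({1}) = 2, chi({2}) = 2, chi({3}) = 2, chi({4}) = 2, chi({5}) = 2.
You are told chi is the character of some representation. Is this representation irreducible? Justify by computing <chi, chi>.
Not irreducible (reducible): <chi, chi> = 4 > 1.

Details: <chi, chi> = (1/|G|) sum_C |C| * |chi(C)|^2 = (1/6)[1*|2|^2 + 1*|2|^2 + 1*|2|^2 + 1*|2|^2 + 1*|2|^2 + 1*|2|^2]
  = (1/6)[(4) + (4) + (4) + (4) + (4) + (4)] = 24/6 = 4.
(Exp terms are combined using exp(i*s)*conj(exp(i*t)) = exp(i*(s-t)), and sums of them are collapsed using the identity that for every m > 1 the m distinct m-th roots of unity sum to 0, e.g. 1 + exp(2*I*pi/3) + exp(-2*I*pi/3) = 0.)
A character is irreducible iff <chi, chi> = 1, so this representation is reducible.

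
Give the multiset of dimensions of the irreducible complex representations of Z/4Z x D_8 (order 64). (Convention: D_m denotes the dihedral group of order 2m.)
Dimensions: 1, 1, 1, 1, 1, 1, 1, 1, 1, 1, 1, 1, 1, 1, 1, 1, 2, 2, 2, 2, 2, 2, 2, 2, 2, 2, 2, 2

Working: There are 28 irreducibles (= number of conjugacy classes). Their dimensions d_i satisfy sum d_i^2 = |G| = 64: 1 + 1 + 1 + 1 + 1 + 1 + 1 + 1 + 1 + 1 + 1 + 1 + 1 + 1 + 1 + 1 + 4 + 4 + 4 + 4 + 4 + 4 + 4 + 4 + 4 + 4 + 4 + 4 = 64. (For the product with Z/4Z: each of the 4 1-dim characters of Z/4Z tensors with each irrep of D_8, giving 4 copies of each D_8-dimension.)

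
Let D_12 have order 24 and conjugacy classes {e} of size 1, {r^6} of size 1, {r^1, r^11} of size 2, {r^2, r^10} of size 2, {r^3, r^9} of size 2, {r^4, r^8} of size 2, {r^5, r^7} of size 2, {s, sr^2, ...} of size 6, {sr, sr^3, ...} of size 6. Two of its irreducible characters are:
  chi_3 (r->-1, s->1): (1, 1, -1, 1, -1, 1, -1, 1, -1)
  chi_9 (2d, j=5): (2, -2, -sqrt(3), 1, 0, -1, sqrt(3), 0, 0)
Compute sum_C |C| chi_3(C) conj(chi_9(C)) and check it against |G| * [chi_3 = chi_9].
Sum = 0; so <chi_3, chi_9> = 0 (distinct irreducibles are orthogonal).

Derivation: Compute term by term over conjugacy classes (|C| * chi_3(C) * conj(chi_9(C))):
  1*(1)*conj(2) + 1*(1)*conj(-2) + 2*(-1)*conj(-sqrt(3)) + 2*(1)*conj(1) + 2*(-1)*conj(0) + 2*(1)*conj(-1) + 2*(-1)*conj(sqrt(3)) + 6*(1)*conj(0) + 6*(-1)*conj(0)
  = (2) + (-2) + (2*sqrt(3)) + (2) + (0) + (-2) + (-2*sqrt(3)) + (0) + (0)
  = 0.
Dividing by |G| = 24 gives 0/24 = 0, matching the row-orthogonality relation <chi_3, chi_9> = [chi_3 = chi_9].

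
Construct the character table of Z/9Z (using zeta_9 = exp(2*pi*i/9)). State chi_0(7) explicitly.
Character table of Z/9Z (irreps indexed chi_0,...,chi_8 with chi_k(m) = zeta_9^(k*m), zeta_9 = exp(2*pi*i/9)):
  irrep \ class  {0} (size 1)  {1} (size 1)    {2} (size 1)    {3} (size 1)    {4} (size 1)    {5} (size 1)    {6} (size 1)    {7} (size 1)    {8} (size 1)  
  chi_0          1             1               1               1               1               1               1               1               1             
  chi_1          1             exp(2*I*pi/9)   exp(4*I*pi/9)   exp(2*I*pi/3)   exp(8*I*pi/9)   exp(-8*I*pi/9)  exp(-2*I*pi/3)  exp(-4*I*pi/9)  exp(-2*I*pi/9)
  chi_2          1             exp(4*I*pi/9)   exp(8*I*pi/9)   exp(-2*I*pi/3)  exp(-2*I*pi/9)  exp(2*I*pi/9)   exp(2*I*pi/3)   exp(-8*I*pi/9)  exp(-4*I*pi/9)
  chi_3          1             exp(2*I*pi/3)   exp(-2*I*pi/3)  1               exp(2*I*pi/3)   exp(-2*I*pi/3)  1               exp(2*I*pi/3)   exp(-2*I*pi/3)
  chi_4          1             exp(8*I*pi/9)   exp(-2*I*pi/9)  exp(2*I*pi/3)   exp(-4*I*pi/9)  exp(4*I*pi/9)   exp(-2*I*pi/3)  exp(2*I*pi/9)   exp(-8*I*pi/9)
  chi_5          1             exp(-8*I*pi/9)  exp(2*I*pi/9)   exp(-2*I*pi/3)  exp(4*I*pi/9)   exp(-4*I*pi/9)  exp(2*I*pi/3)   exp(-2*I*pi/9)  exp(8*I*pi/9) 
  chi_6          1             exp(-2*I*pi/3)  exp(2*I*pi/3)   1               exp(-2*I*pi/3)  exp(2*I*pi/3)   1               exp(-2*I*pi/3)  exp(2*I*pi/3) 
  chi_7          1             exp(-4*I*pi/9)  exp(-8*I*pi/9)  exp(2*I*pi/3)   exp(2*I*pi/9)   exp(-2*I*pi/9)  exp(-2*I*pi/3)  exp(8*I*pi/9)   exp(4*I*pi/9) 
  chi_8          1             exp(-2*I*pi/9)  exp(-4*I*pi/9)  exp(-2*I*pi/3)  exp(-8*I*pi/9)  exp(8*I*pi/9)   exp(2*I*pi/3)   exp(4*I*pi/9)   exp(2*I*pi/9) 

Spot check: chi_0(7) = zeta_9^(0*7) = zeta_9^0 = 1.

Reasoning: Z/9Z is abelian, so all 9 irreducible complex representations are 1-dimensional. They are given by chi_k(m) = zeta_9^(k*m) for k = 0,...,8. Row orthogonality: sum_m chi_k(m) conj(chi_l(m)) = 9 * [k = l].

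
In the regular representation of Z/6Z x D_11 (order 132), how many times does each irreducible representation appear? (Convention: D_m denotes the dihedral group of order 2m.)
Each irreducible V_i of dimension d_i appears with multiplicity d_i, i.e. rho_reg = (direct sum over all irreducibles V_i) d_i V_i. The irreducible dimensions for Z/6Z x D_11 are 1, 1, 1, 1, 1, 1, 1, 1, 1, 1, 1, 1, 2, 2, 2, 2, 2, 2, 2, 2, 2, 2, 2, 2, 2, 2, 2, 2, 2, 2, 2, 2, 2, 2, 2, 2, 2, 2, 2, 2, 2, 2: 12 irreducibles of dimension 1, each with multiplicity 1; 30 irreducibles of dimension 2, each with multiplicity 2. Total dimension 12*1*1 + 30*2*2 = 132 = |G|.

Details: General theorem: in the regular representation of a finite group G, each irreducible appears with multiplicity equal to its dimension. Check: dim(rho_reg) = sum d_i^2 = 1 + 1 + 1 + 1 + 1 + 1 + 1 + 1 + 1 + 1 + 1 + 1 + 4 + 4 + 4 + 4 + 4 + 4 + 4 + 4 + 4 + 4 + 4 + 4 + 4 + 4 + 4 + 4 + 4 + 4 + 4 + 4 + 4 + 4 + 4 + 4 + 4 + 4 + 4 + 4 + 4 + 4 = 132 = |G|.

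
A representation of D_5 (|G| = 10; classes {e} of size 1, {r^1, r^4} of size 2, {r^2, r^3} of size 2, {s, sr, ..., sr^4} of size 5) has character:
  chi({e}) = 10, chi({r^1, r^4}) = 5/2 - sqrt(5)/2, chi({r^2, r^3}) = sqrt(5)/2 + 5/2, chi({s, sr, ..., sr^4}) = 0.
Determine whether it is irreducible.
Not irreducible (reducible): <chi, chi> = 13 > 1.

Explanation: <chi, chi> = (1/|G|) sum_C |C| * |chi(C)|^2 = (1/10)[1*|10|^2 + 2*|5/2 - sqrt(5)/2|^2 + 2*|sqrt(5)/2 + 5/2|^2 + 5*|0|^2]
  = (1/10)[(100) + (15 - 5*sqrt(5)) + (5*sqrt(5) + 15) + (0)] = 130/10 = 13.
A character is irreducible iff <chi, chi> = 1, so this representation is reducible.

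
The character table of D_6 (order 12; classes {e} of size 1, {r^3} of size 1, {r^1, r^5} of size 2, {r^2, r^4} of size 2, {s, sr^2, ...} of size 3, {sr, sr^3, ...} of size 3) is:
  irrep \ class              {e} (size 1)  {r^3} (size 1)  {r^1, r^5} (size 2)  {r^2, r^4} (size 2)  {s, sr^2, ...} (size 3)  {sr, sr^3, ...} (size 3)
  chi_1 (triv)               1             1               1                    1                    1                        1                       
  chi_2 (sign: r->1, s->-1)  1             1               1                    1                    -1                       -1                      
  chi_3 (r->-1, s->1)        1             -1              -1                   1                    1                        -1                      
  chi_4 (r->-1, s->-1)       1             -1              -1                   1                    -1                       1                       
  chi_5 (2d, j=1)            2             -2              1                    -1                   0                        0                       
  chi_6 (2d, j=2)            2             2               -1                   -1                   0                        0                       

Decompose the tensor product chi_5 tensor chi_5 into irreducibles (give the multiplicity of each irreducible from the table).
chi_5 tensor chi_5 = chi_1 + chi_2 + chi_6 (all other irreducibles have multiplicity 0).

Proof sketch: The character of a tensor product is the pointwise product (chi_5 * chi_5)(C) = chi_5(C) * chi_5(C):
  {e}: (2)*(2), {r^3}: (-2)*(-2), {r^1, r^5}: (1)*(1), {r^2, r^4}: (-1)*(-1), {s, sr^2, ...}: (0)*(0), {sr, sr^3, ...}: (0)*(0)
so (chi_5 * chi_5) takes values
  {e} -> 4, {r^3} -> 4, {r^1, r^5} -> 1, {r^2, r^4} -> 1, {s, sr^2, ...} -> 0, {sr, sr^3, ...} -> 0.
Now take the inner product of this character with each irreducible chi from the table, <chi_5*chi_5, chi> = (1/12) sum_C |C| (chi_5*chi_5)(C) conj(chi(C)):
  <chi_5*chi_5, chi_1> = (1/12)[1*(4)*conj(1) + 1*(4)*conj(1) + 2*(1)*conj(1) + 2*(1)*conj(1) + 3*(0)*conj(1) + 3*(0)*conj(1)]
      = (1/12)[(4) + (4) + (2) + (2) + (0) + (0)] = 12/12 = 1
  <chi_5*chi_5, chi_2> = (1/12)[1*(4)*conj(1) + 1*(4)*conj(1) + 2*(1)*conj(1) + 2*(1)*conj(1) + 3*(0)*conj(-1) + 3*(0)*conj(-1)]
      = (1/12)[(4) + (4) + (2) + (2) + (0) + (0)] = 12/12 = 1
  <chi_5*chi_5, chi_3> = (1/12)[1*(4)*conj(1) + 1*(4)*conj(-1) + 2*(1)*conj(-1) + 2*(1)*conj(1) + 3*(0)*conj(1) + 3*(0)*conj(-1)]
      = (1/12)[(4) + (-4) + (-2) + (2) + (0) + (0)] = 0/12 = 0
  <chi_5*chi_5, chi_4> = (1/12)[1*(4)*conj(1) + 1*(4)*conj(-1) + 2*(1)*conj(-1) + 2*(1)*conj(1) + 3*(0)*conj(-1) + 3*(0)*conj(1)]
      = (1/12)[(4) + (-4) + (-2) + (2) + (0) + (0)] = 0/12 = 0
  <chi_5*chi_5, chi_5> = (1/12)[1*(4)*conj(2) + 1*(4)*conj(-2) + 2*(1)*conj(1) + 2*(1)*conj(-1) + 3*(0)*conj(0) + 3*(0)*conj(0)]
      = (1/12)[(8) + (-8) + (2) + (-2) + (0) + (0)] = 0/12 = 0
  <chi_5*chi_5, chi_6> = (1/12)[1*(4)*conj(2) + 1*(4)*conj(2) + 2*(1)*conj(-1) + 2*(1)*conj(-1) + 3*(0)*conj(0) + 3*(0)*conj(0)]
      = (1/12)[(8) + (8) + (-2) + (-2) + (0) + (0)] = 12/12 = 1
Hence the multiplicities are chi_1: 1, chi_2: 1, chi_6: 1. Dimension check: dim(chi_5)*dim(chi_5) = 2*2 = 4 and sum (mult * dim) = 1*1 + 1*1 + 1*2 = 4.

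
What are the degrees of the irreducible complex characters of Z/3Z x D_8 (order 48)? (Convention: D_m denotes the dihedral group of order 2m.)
Dimensions: 1, 1, 1, 1, 1, 1, 1, 1, 1, 1, 1, 1, 2, 2, 2, 2, 2, 2, 2, 2, 2

Solution. There are 21 irreducibles (= number of conjugacy classes). Their dimensions d_i satisfy sum d_i^2 = |G| = 48: 1 + 1 + 1 + 1 + 1 + 1 + 1 + 1 + 1 + 1 + 1 + 1 + 4 + 4 + 4 + 4 + 4 + 4 + 4 + 4 + 4 = 48. (For the product with Z/3Z: each of the 3 1-dim characters of Z/3Z tensors with each irrep of D_8, giving 3 copies of each D_8-dimension.)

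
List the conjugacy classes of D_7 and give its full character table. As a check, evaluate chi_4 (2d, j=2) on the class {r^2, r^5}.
Conjugacy classes: {e} of size 1, {r^1, r^6} of size 2, {r^2, r^5} of size 2, {r^3, r^4} of size 2, {s, sr, ..., sr^6} of size 7.
Character table:
  irrep \ class              {e} (size 1)  {r^1, r^6} (size 2)  {r^2, r^5} (size 2)  {r^3, r^4} (size 2)  {s, sr, ..., sr^6} (size 7)
  chi_1 (triv)               1             1                    1                    1                    1                          
  chi_2 (sign: r->1, s->-1)  1             1                    1                    1                    -1                         
  chi_3 (2d, j=1)            2             2*cos(2*pi/7)        -2*cos(3*pi/7)       -2*cos(pi/7)         0                          
  chi_4 (2d, j=2)            2             -2*cos(3*pi/7)       -2*cos(pi/7)         2*cos(2*pi/7)        0                          
  chi_5 (2d, j=3)            2             -2*cos(pi/7)         2*cos(2*pi/7)        -2*cos(3*pi/7)       0                          

Spot check: chi_4 (2d, j=2) on {r^2, r^5} = -2*cos(pi/7).

Justification: D_7 has order 2*7 = 14 with 5 conjugacy classes, hence 5 irreducibles. Sum of squared dims 1 + 1 + 4 + 4 + 4 = 14 = |G|. Linear characters come from the abelianisation; the 2-dimensional irreps have character r^k -> 2*cos(2*pi*j*k/7), reflections -> 0.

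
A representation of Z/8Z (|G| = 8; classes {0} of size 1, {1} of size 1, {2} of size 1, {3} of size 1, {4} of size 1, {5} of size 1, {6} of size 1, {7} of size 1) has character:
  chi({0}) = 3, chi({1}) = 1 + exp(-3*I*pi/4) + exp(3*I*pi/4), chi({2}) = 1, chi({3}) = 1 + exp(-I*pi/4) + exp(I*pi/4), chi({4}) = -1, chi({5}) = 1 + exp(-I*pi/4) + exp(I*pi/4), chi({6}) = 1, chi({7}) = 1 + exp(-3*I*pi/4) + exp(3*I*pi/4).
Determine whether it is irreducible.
Not irreducible (reducible): <chi, chi> = 3 > 1.

Details: <chi, chi> = (1/|G|) sum_C |C| * |chi(C)|^2 = (1/8)[1*|3|^2 + 1*|1 + exp(-3*I*pi/4) + exp(3*I*pi/4)|^2 + 1*|1|^2 + 1*|1 + exp(-I*pi/4) + exp(I*pi/4)|^2 + 1*|-1|^2 + 1*|1 + exp(-I*pi/4) + exp(I*pi/4)|^2 + 1*|1|^2 + 1*|1 + exp(-3*I*pi/4) + exp(3*I*pi/4)|^2]
  = (1/8)[(9) + (3 + 2*exp(-3*I*pi/4) + 2*exp(3*I*pi/4)) + (1) + (3 + 2*exp(-I*pi/4) + 2*exp(I*pi/4)) + (1) + (3 + 2*exp(-I*pi/4) + 2*exp(I*pi/4)) + (1) + (3 + 2*exp(-3*I*pi/4) + 2*exp(3*I*pi/4))] = 24/8 = 3.
(Exp terms are combined using exp(i*s)*conj(exp(i*t)) = exp(i*(s-t)), and sums of them are collapsed using the identity that for every m > 1 the m distinct m-th roots of unity sum to 0, e.g. 1 + exp(2*I*pi/3) + exp(-2*I*pi/3) = 0.)
A character is irreducible iff <chi, chi> = 1, so this representation is reducible.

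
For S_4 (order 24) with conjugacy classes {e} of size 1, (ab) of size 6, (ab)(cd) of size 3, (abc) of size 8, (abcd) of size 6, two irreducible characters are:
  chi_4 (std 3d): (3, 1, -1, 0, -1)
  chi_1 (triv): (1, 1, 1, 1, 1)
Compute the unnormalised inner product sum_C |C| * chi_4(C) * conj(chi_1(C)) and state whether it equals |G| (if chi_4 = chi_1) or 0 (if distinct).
Sum = 0; so <chi_4, chi_1> = 0 (distinct irreducibles are orthogonal).

Justification: Compute term by term over conjugacy classes (|C| * chi_4(C) * conj(chi_1(C))):
  1*(3)*conj(1) + 6*(1)*conj(1) + 3*(-1)*conj(1) + 8*(0)*conj(1) + 6*(-1)*conj(1)
  = (3) + (6) + (-3) + (0) + (-6)
  = 0.
Dividing by |G| = 24 gives 0/24 = 0, matching the row-orthogonality relation <chi_4, chi_1> = [chi_4 = chi_1].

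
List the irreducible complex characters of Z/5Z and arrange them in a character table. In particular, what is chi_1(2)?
Character table of Z/5Z (irreps indexed chi_0,...,chi_4 with chi_k(m) = zeta_5^(k*m), zeta_5 = exp(2*pi*i/5)):
  irrep \ class  {0} (size 1)  {1} (size 1)    {2} (size 1)    {3} (size 1)    {4} (size 1)  
  chi_0          1             1               1               1               1             
  chi_1          1             exp(2*I*pi/5)   exp(4*I*pi/5)   exp(-4*I*pi/5)  exp(-2*I*pi/5)
  chi_2          1             exp(4*I*pi/5)   exp(-2*I*pi/5)  exp(2*I*pi/5)   exp(-4*I*pi/5)
  chi_3          1             exp(-4*I*pi/5)  exp(2*I*pi/5)   exp(-2*I*pi/5)  exp(4*I*pi/5) 
  chi_4          1             exp(-2*I*pi/5)  exp(-4*I*pi/5)  exp(4*I*pi/5)   exp(2*I*pi/5) 

Spot check: chi_1(2) = zeta_5^(1*2) = zeta_5^2 = exp(4*I*pi/5).

Reasoning: Z/5Z is abelian, so all 5 irreducible complex representations are 1-dimensional. They are given by chi_k(m) = zeta_5^(k*m) for k = 0,...,4. Row orthogonality: sum_m chi_k(m) conj(chi_l(m)) = 5 * [k = l].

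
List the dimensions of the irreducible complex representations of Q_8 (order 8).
Dimensions: 1, 1, 1, 1, 2

Working: There are 5 irreducibles (= number of conjugacy classes). Their dimensions d_i satisfy sum d_i^2 = |G| = 8: 1 + 1 + 1 + 1 + 4 = 8.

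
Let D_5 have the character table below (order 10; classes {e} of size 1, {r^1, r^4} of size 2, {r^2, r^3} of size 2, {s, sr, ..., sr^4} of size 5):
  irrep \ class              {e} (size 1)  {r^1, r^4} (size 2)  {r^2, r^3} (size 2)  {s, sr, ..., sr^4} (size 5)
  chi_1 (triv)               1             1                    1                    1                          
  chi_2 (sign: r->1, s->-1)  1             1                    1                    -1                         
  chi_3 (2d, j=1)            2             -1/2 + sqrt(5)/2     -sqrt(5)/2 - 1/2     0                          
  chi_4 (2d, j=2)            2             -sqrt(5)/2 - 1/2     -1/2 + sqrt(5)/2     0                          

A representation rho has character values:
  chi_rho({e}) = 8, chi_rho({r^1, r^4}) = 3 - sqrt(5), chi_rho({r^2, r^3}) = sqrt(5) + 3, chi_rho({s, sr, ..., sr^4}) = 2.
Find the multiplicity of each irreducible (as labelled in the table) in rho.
Multiplicities: chi_1: 3, chi_2: 1, chi_3: 0, chi_4: 2.

Working: Use <chi_rho, chi> = (1/|G|) sum_C |C| * chi_rho(C) * conj(chi(C)) with |G| = 10 for each irreducible chi in the table:
  <chi_rho, chi_1> = (1/10)[1*(8)*conj(1) + 2*(3 - sqrt(5))*conj(1) + 2*(sqrt(5) + 3)*conj(1) + 5*(2)*conj(1)]
      = (1/10)[(8) + (6 - 2*sqrt(5)) + (2*sqrt(5) + 6) + (10)] = 30/10 = 3
  <chi_rho, chi_2> = (1/10)[1*(8)*conj(1) + 2*(3 - sqrt(5))*conj(1) + 2*(sqrt(5) + 3)*conj(1) + 5*(2)*conj(-1)]
      = (1/10)[(8) + (6 - 2*sqrt(5)) + (2*sqrt(5) + 6) + (-10)] = 10/10 = 1
  <chi_rho, chi_3> = (1/10)[1*(8)*conj(2) + 2*(3 - sqrt(5))*conj(-1/2 + sqrt(5)/2) + 2*(sqrt(5) + 3)*conj(-sqrt(5)/2 - 1/2) + 5*(2)*conj(0)]
      = (1/10)[(16) + (-8 + 4*sqrt(5)) + (-4*sqrt(5) - 8) + (0)] = 0/10 = 0
  <chi_rho, chi_4> = (1/10)[1*(8)*conj(2) + 2*(3 - sqrt(5))*conj(-sqrt(5)/2 - 1/2) + 2*(sqrt(5) + 3)*conj(-1/2 + sqrt(5)/2) + 5*(2)*conj(0)]
      = (1/10)[(16) + (2 - 2*sqrt(5)) + (2 + 2*sqrt(5)) + (0)] = 20/10 = 2
Dimension check: dim(rho) = sum (mult * dim) = 3*1 + 1*1 + 0*2 + 2*2 = 8 = chi_rho(e) = 8.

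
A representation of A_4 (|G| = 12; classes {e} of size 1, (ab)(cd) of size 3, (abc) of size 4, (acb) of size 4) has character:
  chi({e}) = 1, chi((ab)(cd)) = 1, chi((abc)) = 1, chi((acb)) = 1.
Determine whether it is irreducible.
Irreducible: <chi, chi> = 1.

Why: <chi, chi> = (1/|G|) sum_C |C| * |chi(C)|^2 = (1/12)[1*|1|^2 + 3*|1|^2 + 4*|1|^2 + 4*|1|^2]
  = (1/12)[(1) + (3) + (4) + (4)] = 12/12 = 1.
(Exp terms are combined using exp(i*s)*conj(exp(i*t)) = exp(i*(s-t)), and sums of them are collapsed using the identity that for every m > 1 the m distinct m-th roots of unity sum to 0, e.g. 1 + exp(2*I*pi/3) + exp(-2*I*pi/3) = 0.)
A character is irreducible iff <chi, chi> = 1, so this representation is irreducible.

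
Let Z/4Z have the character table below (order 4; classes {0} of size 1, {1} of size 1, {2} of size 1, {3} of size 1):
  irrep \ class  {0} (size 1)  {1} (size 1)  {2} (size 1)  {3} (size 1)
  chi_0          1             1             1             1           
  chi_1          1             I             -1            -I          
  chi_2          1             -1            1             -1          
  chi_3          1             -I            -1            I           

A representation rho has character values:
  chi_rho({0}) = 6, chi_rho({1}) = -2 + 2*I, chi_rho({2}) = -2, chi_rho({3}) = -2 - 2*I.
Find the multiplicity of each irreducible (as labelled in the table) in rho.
Multiplicities: chi_0: 0, chi_1: 3, chi_2: 2, chi_3: 1.

Proof sketch: Use <chi_rho, chi> = (1/|G|) sum_C |C| * chi_rho(C) * conj(chi(C)) with |G| = 4 for each irreducible chi in the table:
  <chi_rho, chi_0> = (1/4)[1*(6)*conj(1) + 1*(-2 + 2*I)*conj(1) + 1*(-2)*conj(1) + 1*(-2 - 2*I)*conj(1)]
      = (1/4)[(6) + (-2 + 2*I) + (-2) + (-2 - 2*I)] = 0/4 = 0
  <chi_rho, chi_1> = (1/4)[1*(6)*conj(1) + 1*(-2 + 2*I)*conj(I) + 1*(-2)*conj(-1) + 1*(-2 - 2*I)*conj(-I)]
      = (1/4)[(6) + (2 + 2*I) + (2) + (2 - 2*I)] = 12/4 = 3
  <chi_rho, chi_2> = (1/4)[1*(6)*conj(1) + 1*(-2 + 2*I)*conj(-1) + 1*(-2)*conj(1) + 1*(-2 - 2*I)*conj(-1)]
      = (1/4)[(6) + (2 - 2*I) + (-2) + (2 + 2*I)] = 8/4 = 2
  <chi_rho, chi_3> = (1/4)[1*(6)*conj(1) + 1*(-2 + 2*I)*conj(-I) + 1*(-2)*conj(-1) + 1*(-2 - 2*I)*conj(I)]
      = (1/4)[(6) + (-2 - 2*I) + (2) + (-2 + 2*I)] = 4/4 = 1
(Exp terms are combined using exp(i*s)*conj(exp(i*t)) = exp(i*(s-t)), and sums of them are collapsed using the identity that for every m > 1 the m distinct m-th roots of unity sum to 0, e.g. 1 + exp(2*I*pi/3) + exp(-2*I*pi/3) = 0.)
Dimension check: dim(rho) = sum (mult * dim) = 0*1 + 3*1 + 2*1 + 1*1 = 6 = chi_rho(e) = 6.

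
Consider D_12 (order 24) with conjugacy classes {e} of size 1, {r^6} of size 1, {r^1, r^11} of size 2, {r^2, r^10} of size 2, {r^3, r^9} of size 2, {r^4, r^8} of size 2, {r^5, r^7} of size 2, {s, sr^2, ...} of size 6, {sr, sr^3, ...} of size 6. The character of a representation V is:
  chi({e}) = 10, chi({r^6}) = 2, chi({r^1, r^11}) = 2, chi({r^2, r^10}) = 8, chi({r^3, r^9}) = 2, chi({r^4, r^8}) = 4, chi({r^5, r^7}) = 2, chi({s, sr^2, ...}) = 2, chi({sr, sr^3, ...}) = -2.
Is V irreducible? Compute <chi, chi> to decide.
Not irreducible (reducible): <chi, chi> = 14 > 1.

Why: <chi, chi> = (1/|G|) sum_C |C| * |chi(C)|^2 = (1/24)[1*|10|^2 + 1*|2|^2 + 2*|2|^2 + 2*|8|^2 + 2*|2|^2 + 2*|4|^2 + 2*|2|^2 + 6*|2|^2 + 6*|-2|^2]
  = (1/24)[(100) + (4) + (8) + (128) + (8) + (32) + (8) + (24) + (24)] = 336/24 = 14.
A character is irreducible iff <chi, chi> = 1, so this representation is reducible.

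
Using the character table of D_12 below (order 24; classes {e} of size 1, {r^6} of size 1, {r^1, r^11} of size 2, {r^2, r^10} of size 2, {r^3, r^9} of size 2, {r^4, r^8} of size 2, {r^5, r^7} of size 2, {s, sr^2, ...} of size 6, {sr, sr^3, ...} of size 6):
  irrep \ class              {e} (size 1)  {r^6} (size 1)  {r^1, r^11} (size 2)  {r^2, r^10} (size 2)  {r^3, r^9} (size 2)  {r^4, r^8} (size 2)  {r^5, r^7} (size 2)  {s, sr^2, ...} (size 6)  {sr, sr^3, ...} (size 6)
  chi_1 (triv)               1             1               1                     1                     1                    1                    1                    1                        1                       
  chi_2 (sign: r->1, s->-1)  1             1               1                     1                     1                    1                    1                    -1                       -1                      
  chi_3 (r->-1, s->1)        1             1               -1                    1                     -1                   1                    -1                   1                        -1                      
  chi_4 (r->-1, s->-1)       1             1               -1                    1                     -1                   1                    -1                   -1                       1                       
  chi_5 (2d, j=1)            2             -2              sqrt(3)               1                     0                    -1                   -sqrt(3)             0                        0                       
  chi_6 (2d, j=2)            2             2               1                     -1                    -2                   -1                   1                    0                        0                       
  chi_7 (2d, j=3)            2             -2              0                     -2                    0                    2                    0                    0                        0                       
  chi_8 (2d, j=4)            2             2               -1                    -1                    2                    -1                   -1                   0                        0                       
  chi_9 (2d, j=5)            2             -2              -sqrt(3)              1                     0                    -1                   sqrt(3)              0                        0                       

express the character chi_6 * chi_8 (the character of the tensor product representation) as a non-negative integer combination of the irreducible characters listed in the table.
chi_6 tensor chi_8 = chi_3 + chi_4 + chi_6 (all other irreducibles have multiplicity 0).

Working: The character of a tensor product is the pointwise product (chi_6 * chi_8)(C) = chi_6(C) * chi_8(C):
  {e}: (2)*(2), {r^6}: (2)*(2), {r^1, r^11}: (1)*(-1), {r^2, r^10}: (-1)*(-1), {r^3, r^9}: (-2)*(2), {r^4, r^8}: (-1)*(-1), {r^5, r^7}: (1)*(-1), {s, sr^2, ...}: (0)*(0), {sr, sr^3, ...}: (0)*(0)
so (chi_6 * chi_8) takes values
  {e} -> 4, {r^6} -> 4, {r^1, r^11} -> -1, {r^2, r^10} -> 1, {r^3, r^9} -> -4, {r^4, r^8} -> 1, {r^5, r^7} -> -1, {s, sr^2, ...} -> 0, {sr, sr^3, ...} -> 0.
Now take the inner product of this character with each irreducible chi from the table, <chi_6*chi_8, chi> = (1/24) sum_C |C| (chi_6*chi_8)(C) conj(chi(C)):
  <chi_6*chi_8, chi_1> = (1/24)[1*(4)*conj(1) + 1*(4)*conj(1) + 2*(-1)*conj(1) + 2*(1)*conj(1) + 2*(-4)*conj(1) + 2*(1)*conj(1) + 2*(-1)*conj(1) + 6*(0)*conj(1) + 6*(0)*conj(1)]
      = (1/24)[(4) + (4) + (-2) + (2) + (-8) + (2) + (-2) + (0) + (0)] = 0/24 = 0
  <chi_6*chi_8, chi_2> = (1/24)[1*(4)*conj(1) + 1*(4)*conj(1) + 2*(-1)*conj(1) + 2*(1)*conj(1) + 2*(-4)*conj(1) + 2*(1)*conj(1) + 2*(-1)*conj(1) + 6*(0)*conj(-1) + 6*(0)*conj(-1)]
      = (1/24)[(4) + (4) + (-2) + (2) + (-8) + (2) + (-2) + (0) + (0)] = 0/24 = 0
  <chi_6*chi_8, chi_3> = (1/24)[1*(4)*conj(1) + 1*(4)*conj(1) + 2*(-1)*conj(-1) + 2*(1)*conj(1) + 2*(-4)*conj(-1) + 2*(1)*conj(1) + 2*(-1)*conj(-1) + 6*(0)*conj(1) + 6*(0)*conj(-1)]
      = (1/24)[(4) + (4) + (2) + (2) + (8) + (2) + (2) + (0) + (0)] = 24/24 = 1
  <chi_6*chi_8, chi_4> = (1/24)[1*(4)*conj(1) + 1*(4)*conj(1) + 2*(-1)*conj(-1) + 2*(1)*conj(1) + 2*(-4)*conj(-1) + 2*(1)*conj(1) + 2*(-1)*conj(-1) + 6*(0)*conj(-1) + 6*(0)*conj(1)]
      = (1/24)[(4) + (4) + (2) + (2) + (8) + (2) + (2) + (0) + (0)] = 24/24 = 1
  <chi_6*chi_8, chi_5> = (1/24)[1*(4)*conj(2) + 1*(4)*conj(-2) + 2*(-1)*conj(sqrt(3)) + 2*(1)*conj(1) + 2*(-4)*conj(0) + 2*(1)*conj(-1) + 2*(-1)*conj(-sqrt(3)) + 6*(0)*conj(0) + 6*(0)*conj(0)]
      = (1/24)[(8) + (-8) + (-2*sqrt(3)) + (2) + (0) + (-2) + (2*sqrt(3)) + (0) + (0)] = 0/24 = 0
  <chi_6*chi_8, chi_6> = (1/24)[1*(4)*conj(2) + 1*(4)*conj(2) + 2*(-1)*conj(1) + 2*(1)*conj(-1) + 2*(-4)*conj(-2) + 2*(1)*conj(-1) + 2*(-1)*conj(1) + 6*(0)*conj(0) + 6*(0)*conj(0)]
      = (1/24)[(8) + (8) + (-2) + (-2) + (16) + (-2) + (-2) + (0) + (0)] = 24/24 = 1
  <chi_6*chi_8, chi_7> = (1/24)[1*(4)*conj(2) + 1*(4)*conj(-2) + 2*(-1)*conj(0) + 2*(1)*conj(-2) + 2*(-4)*conj(0) + 2*(1)*conj(2) + 2*(-1)*conj(0) + 6*(0)*conj(0) + 6*(0)*conj(0)]
      = (1/24)[(8) + (-8) + (0) + (-4) + (0) + (4) + (0) + (0) + (0)] = 0/24 = 0
  <chi_6*chi_8, chi_8> = (1/24)[1*(4)*conj(2) + 1*(4)*conj(2) + 2*(-1)*conj(-1) + 2*(1)*conj(-1) + 2*(-4)*conj(2) + 2*(1)*conj(-1) + 2*(-1)*conj(-1) + 6*(0)*conj(0) + 6*(0)*conj(0)]
      = (1/24)[(8) + (8) + (2) + (-2) + (-16) + (-2) + (2) + (0) + (0)] = 0/24 = 0
  <chi_6*chi_8, chi_9> = (1/24)[1*(4)*conj(2) + 1*(4)*conj(-2) + 2*(-1)*conj(-sqrt(3)) + 2*(1)*conj(1) + 2*(-4)*conj(0) + 2*(1)*conj(-1) + 2*(-1)*conj(sqrt(3)) + 6*(0)*conj(0) + 6*(0)*conj(0)]
      = (1/24)[(8) + (-8) + (2*sqrt(3)) + (2) + (0) + (-2) + (-2*sqrt(3)) + (0) + (0)] = 0/24 = 0
Hence the multiplicities are chi_3: 1, chi_4: 1, chi_6: 1. Dimension check: dim(chi_6)*dim(chi_8) = 2*2 = 4 and sum (mult * dim) = 1*1 + 1*1 + 1*2 = 4.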